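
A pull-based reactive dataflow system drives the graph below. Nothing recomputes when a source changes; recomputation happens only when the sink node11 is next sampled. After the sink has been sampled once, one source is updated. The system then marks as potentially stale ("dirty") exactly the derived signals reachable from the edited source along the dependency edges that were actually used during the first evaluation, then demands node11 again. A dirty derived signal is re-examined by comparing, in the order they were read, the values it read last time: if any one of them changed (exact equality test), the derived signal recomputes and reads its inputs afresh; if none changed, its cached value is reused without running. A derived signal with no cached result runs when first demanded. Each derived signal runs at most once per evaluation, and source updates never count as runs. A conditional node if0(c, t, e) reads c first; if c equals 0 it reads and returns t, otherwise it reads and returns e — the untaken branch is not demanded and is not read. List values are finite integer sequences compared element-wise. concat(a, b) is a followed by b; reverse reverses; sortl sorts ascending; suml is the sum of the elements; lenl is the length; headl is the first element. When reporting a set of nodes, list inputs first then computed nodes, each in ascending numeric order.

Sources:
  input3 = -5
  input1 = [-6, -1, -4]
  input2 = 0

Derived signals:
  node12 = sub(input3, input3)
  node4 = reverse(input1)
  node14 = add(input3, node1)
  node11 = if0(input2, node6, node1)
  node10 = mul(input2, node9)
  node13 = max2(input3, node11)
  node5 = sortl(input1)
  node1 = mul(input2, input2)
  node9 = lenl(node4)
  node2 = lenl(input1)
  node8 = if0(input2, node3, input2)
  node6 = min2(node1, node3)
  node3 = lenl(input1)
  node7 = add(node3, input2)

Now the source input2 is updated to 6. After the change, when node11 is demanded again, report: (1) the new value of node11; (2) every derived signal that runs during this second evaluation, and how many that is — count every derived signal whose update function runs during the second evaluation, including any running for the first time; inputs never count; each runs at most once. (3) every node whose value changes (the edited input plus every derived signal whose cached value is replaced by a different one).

New value of node11: 36.
Derived signals that run: node1, node11 — 2 in total.
Values that change: input2, node1, node11.
Key observation: a condition flipped, so demand moved to the other branch — node6 is never re-examined.

First evaluation (everything demanded from the output):
  node1 = mul(0, 0) = 0
  node3 = lenl([-6, -1, -4]) = 3
  node6 = min2(0, 3) = 0
  node11 = if0(input2=0 -> then branch node6) = 0

Propagation after the edit:
  node1: runs — input2 0->6; input2 0->6; result 36.
  node6: marked dirty but never re-examined — demand shifted away from it.
  node11: runs — input2 0->6; result 36.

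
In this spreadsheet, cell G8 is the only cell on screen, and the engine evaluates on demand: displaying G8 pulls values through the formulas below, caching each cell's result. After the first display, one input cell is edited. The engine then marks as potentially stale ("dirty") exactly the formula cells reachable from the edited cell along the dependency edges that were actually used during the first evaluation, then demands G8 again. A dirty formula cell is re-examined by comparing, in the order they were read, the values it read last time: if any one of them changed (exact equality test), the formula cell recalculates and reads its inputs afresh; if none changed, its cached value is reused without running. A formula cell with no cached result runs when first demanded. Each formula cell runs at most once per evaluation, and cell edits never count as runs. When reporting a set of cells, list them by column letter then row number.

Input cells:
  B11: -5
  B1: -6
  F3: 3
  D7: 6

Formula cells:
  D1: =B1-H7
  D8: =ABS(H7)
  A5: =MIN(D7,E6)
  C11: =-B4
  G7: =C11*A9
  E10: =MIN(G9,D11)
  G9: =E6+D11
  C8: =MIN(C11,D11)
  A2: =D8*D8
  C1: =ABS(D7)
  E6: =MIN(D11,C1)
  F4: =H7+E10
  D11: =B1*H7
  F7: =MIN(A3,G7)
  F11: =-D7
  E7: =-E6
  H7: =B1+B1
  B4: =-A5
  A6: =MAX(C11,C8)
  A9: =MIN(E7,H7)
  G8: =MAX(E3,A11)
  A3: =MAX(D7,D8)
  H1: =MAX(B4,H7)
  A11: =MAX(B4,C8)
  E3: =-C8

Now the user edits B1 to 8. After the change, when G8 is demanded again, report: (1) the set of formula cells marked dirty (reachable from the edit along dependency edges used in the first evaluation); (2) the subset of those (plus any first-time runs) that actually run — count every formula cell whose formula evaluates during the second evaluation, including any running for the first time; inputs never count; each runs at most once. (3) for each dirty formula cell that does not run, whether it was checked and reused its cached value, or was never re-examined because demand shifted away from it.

Dirty set: A5, A11, B4, C8, C11, D11, E3, E6, G8, H7.
Run set: C8, D11, E6, H7 (4 run).
Re-examined without running (cache reused): A5, A11, B4, C11, E3, G8.
The important point: at A5 every value read last time is unchanged, so the dirty flag clears without a run.

Initial pass — values computed on the first demand:
  C1 = ABS(6) = 6
  H7 = -6 + -6 = -12
  D11 = -6 * -12 = 72
  E6 = MIN(72, 6) = 6
  A5 = MIN(6, 6) = 6
  B4 = -(6) = -6
  C11 = -(-6) = 6
  C8 = MIN(6, 72) = 6
  A11 = MAX(-6, 6) = 6
  E3 = -(6) = -6
  G8 = MAX(-6, 6) = 6

Second demand — change propagation:
  H7: re-runs because B1 -6->8; B1 -6->8; new result 16.
  D11: re-runs because B1 -6->8; H7 -12->16; new result 128.
  E6: re-runs because D11 72->128; new result 6 (unchanged).
  A5: re-examined; everything it read last time is the same (D7 unchanged, E6 unchanged) — cache 6 kept, no run.
  B4: re-examined; everything it read last time is the same (A5 unchanged) — cache -6 kept, no run.
  C11: re-examined; everything it read last time is the same (B4 unchanged) — cache 6 kept, no run.
  C8: re-runs because D11 72->128; new result 6 (unchanged).
  A11: re-examined; everything it read last time is the same (B4 unchanged, C8 unchanged) — cache 6 kept, no run.
  E3: re-examined; everything it read last time is the same (C8 unchanged) — cache -6 kept, no run.
  G8: re-examined; everything it read last time is the same (E3 unchanged, A11 unchanged) — cache 6 kept, no run.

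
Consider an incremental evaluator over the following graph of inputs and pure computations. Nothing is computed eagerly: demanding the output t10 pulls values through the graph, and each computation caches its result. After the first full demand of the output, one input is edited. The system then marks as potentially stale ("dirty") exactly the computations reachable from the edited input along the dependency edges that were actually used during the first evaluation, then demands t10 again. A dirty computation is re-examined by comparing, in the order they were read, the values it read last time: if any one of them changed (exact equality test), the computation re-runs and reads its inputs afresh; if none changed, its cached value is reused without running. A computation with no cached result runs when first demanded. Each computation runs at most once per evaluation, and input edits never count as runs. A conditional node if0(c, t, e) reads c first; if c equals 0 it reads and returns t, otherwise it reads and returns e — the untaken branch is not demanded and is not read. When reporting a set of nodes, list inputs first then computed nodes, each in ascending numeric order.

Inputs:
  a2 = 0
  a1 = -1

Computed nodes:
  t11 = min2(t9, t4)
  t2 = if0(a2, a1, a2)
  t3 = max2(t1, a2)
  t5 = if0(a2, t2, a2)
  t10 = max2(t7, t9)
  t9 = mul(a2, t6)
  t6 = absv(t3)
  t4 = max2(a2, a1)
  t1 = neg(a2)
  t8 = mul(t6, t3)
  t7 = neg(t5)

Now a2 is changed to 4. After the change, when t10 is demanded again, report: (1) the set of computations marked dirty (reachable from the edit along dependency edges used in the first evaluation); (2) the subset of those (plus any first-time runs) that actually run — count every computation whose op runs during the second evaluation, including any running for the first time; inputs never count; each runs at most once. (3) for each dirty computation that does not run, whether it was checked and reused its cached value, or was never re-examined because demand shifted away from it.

Initial pass — values computed on the first demand:
  t1 = neg(0) = 0
  t2 = if0(a2=0 -> then branch a1) = -1
  t3 = max2(0, 0) = 0
  t5 = if0(a2=0 -> then branch t2) = -1
  t6 = absv(0) = 0
  t7 = neg(-1) = 1
  t9 = mul(0, 0) = 0
  t10 = max2(1, 0) = 1

Second demand — change propagation:
  t1: re-runs because a2 0->4; new result -4.
  t2: dirty yet unreached — the second evaluation never asks for it.
  t3: re-runs because t1 0->-4; a2 0->4; new result 4.
  t5: re-runs because a2 0->4; new result 4.
  t6: re-runs because t3 0->4; new result 4.
  t7: re-runs because t5 -1->4; new result -4.
  t9: re-runs because a2 0->4; t6 0->4; new result 16.
  t10: re-runs because t7 1->-4; t9 0->16; new result 16.

The important point: the flipped condition redirects demand; t2 is left stale, never re-checked.

Dirty set: t1, t2, t3, t5, t6, t7, t9, t10.
Run set: t1, t3, t5, t6, t7, t9, t10 (7 run).
Left stale — demand moved off them: t2.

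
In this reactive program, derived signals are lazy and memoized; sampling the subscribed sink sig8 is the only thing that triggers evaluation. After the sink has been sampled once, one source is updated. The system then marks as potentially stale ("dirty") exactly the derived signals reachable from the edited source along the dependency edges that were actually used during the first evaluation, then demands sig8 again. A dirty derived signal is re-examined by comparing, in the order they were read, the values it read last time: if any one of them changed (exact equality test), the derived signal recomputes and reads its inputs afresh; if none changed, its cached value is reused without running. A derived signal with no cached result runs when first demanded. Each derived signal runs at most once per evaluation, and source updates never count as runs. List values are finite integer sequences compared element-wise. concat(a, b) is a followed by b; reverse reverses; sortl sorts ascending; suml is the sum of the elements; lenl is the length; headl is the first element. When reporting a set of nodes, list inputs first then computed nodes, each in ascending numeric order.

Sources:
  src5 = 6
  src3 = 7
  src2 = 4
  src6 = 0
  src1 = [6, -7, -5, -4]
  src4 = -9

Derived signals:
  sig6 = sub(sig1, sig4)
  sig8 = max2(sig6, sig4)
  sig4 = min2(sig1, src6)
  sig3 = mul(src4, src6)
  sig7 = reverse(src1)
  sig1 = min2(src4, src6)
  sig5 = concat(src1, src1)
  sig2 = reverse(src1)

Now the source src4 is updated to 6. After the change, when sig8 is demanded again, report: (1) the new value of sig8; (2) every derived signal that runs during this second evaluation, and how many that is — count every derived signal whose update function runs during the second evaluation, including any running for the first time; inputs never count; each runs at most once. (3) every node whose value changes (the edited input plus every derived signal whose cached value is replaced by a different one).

Demanding sig8 again yields 0.
4 derived signals run: sig1, sig4, sig6, sig8.
The nodes whose values change: src4, sig1, sig4.

First demand of the output computes:
  sig1 = min2(-9, 0) = -9
  sig4 = min2(-9, 0) = -9
  sig6 = sub(-9, -9) = 0
  sig8 = max2(0, -9) = 0

After the edit, cleaning proceeds:
  sig1: a read changed (src4 -9->6) — executes, giving 0.
  sig4: a read changed (sig1 -9->0) — executes, giving 0.
  sig6: a read changed (sig1 -9->0; sig4 -9->0) — executes, giving 0 — identical to its old value.
  sig8: a read changed (sig4 -9->0) — executes, giving 0 — identical to its old value.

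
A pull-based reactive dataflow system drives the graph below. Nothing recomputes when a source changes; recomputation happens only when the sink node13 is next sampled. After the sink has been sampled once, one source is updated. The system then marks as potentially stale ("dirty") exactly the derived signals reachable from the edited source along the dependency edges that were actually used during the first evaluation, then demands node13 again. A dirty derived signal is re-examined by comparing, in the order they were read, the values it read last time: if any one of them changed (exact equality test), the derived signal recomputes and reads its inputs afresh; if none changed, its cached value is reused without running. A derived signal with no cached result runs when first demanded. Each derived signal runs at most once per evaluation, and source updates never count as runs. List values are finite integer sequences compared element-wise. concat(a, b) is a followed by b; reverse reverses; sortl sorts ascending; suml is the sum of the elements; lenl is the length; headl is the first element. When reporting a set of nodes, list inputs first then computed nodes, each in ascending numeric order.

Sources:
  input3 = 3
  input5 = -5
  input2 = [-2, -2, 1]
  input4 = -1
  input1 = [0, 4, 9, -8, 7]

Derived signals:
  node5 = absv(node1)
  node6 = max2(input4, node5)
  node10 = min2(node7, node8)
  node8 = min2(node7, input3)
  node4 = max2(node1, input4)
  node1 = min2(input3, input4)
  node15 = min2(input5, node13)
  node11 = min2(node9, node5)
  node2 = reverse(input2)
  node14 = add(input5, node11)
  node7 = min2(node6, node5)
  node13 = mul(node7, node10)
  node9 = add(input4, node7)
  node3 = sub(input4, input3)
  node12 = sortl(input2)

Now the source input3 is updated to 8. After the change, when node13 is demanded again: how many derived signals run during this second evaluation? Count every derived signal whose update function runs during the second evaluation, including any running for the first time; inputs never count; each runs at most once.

First evaluation (everything demanded from the output):
  node1 = min2(3, -1) = -1
  node5 = absv(-1) = 1
  node6 = max2(-1, 1) = 1
  node7 = min2(1, 1) = 1
  node8 = min2(1, 3) = 1
  node10 = min2(1, 1) = 1
  node13 = mul(1, 1) = 1

Propagation after the edit:
  node1: runs — input3 3->8; result -1 (same value as before).
  node5: checked — values it read are unchanged (node1 unchanged); reused cached 1 without running.
  node6: checked — values it read are unchanged (input4 unchanged, node5 unchanged); reused cached 1 without running.
  node7: checked — values it read are unchanged (node6 unchanged, node5 unchanged); reused cached 1 without running.
  node8: runs — input3 3->8; result 1 (same value as before).
  node10: checked — values it read are unchanged (node7 unchanged, node8 unchanged); reused cached 1 without running.
  node13: checked — values it read are unchanged (node7 unchanged, node10 unchanged); reused cached 1 without running.

Key observation: the cutoff stops propagation at node5 — its inputs' values are unchanged, so it reuses its cache.

Derived signals that run: node1, node8 — 2 in total.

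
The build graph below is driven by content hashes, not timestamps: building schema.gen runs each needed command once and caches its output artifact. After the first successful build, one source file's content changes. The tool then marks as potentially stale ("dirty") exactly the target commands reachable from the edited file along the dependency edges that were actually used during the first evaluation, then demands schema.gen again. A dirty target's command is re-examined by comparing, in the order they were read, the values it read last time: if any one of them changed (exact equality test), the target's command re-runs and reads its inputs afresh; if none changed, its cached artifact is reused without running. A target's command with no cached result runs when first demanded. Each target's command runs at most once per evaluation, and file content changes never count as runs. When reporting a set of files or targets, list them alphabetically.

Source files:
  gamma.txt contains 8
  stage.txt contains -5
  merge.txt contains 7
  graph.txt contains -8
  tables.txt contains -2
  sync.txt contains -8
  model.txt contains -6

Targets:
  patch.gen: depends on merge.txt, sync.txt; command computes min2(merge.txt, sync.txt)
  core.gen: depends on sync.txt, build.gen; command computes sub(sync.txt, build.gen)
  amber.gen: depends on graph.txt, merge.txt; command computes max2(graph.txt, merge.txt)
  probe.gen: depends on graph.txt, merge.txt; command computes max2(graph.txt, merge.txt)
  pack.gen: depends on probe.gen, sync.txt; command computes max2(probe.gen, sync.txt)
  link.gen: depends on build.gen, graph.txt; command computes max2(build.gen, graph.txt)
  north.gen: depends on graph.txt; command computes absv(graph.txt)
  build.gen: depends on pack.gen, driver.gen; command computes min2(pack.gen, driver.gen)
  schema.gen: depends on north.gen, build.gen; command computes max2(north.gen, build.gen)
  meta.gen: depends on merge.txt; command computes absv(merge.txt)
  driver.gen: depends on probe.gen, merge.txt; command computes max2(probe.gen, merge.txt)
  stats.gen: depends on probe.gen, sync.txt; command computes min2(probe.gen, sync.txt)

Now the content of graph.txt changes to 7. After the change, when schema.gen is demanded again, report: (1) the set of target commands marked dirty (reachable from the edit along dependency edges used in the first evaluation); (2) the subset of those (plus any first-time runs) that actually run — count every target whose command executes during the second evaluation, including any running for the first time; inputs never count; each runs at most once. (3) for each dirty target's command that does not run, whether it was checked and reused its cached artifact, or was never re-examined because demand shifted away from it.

Initial pass — values computed on the first demand:
  north.gen = absv(-8) = 8
  probe.gen = max2(-8, 7) = 7
  driver.gen = max2(7, 7) = 7
  pack.gen = max2(7, -8) = 7
  build.gen = min2(7, 7) = 7
  schema.gen = max2(8, 7) = 8

Second demand — change propagation:
  north.gen: re-runs because graph.txt -8->7; new result 7.
  probe.gen: re-runs because graph.txt -8->7; new result 7 (unchanged).
  driver.gen: re-examined; everything it read last time is the same (probe.gen unchanged, merge.txt unchanged) — cache 7 kept, no run.
  pack.gen: re-examined; everything it read last time is the same (probe.gen unchanged, sync.txt unchanged) — cache 7 kept, no run.
  build.gen: re-examined; everything it read last time is the same (pack.gen unchanged, driver.gen unchanged) — cache 7 kept, no run.
  schema.gen: re-runs because north.gen 8->7; new result 7.

The important point: at pack.gen every value read last time is unchanged, so the dirty flag clears without a run.

Dirty set: build.gen, driver.gen, north.gen, pack.gen, probe.gen, schema.gen.
Run set: north.gen, probe.gen, schema.gen (3 run).
Re-examined without running (cache reused): build.gen, driver.gen, pack.gen.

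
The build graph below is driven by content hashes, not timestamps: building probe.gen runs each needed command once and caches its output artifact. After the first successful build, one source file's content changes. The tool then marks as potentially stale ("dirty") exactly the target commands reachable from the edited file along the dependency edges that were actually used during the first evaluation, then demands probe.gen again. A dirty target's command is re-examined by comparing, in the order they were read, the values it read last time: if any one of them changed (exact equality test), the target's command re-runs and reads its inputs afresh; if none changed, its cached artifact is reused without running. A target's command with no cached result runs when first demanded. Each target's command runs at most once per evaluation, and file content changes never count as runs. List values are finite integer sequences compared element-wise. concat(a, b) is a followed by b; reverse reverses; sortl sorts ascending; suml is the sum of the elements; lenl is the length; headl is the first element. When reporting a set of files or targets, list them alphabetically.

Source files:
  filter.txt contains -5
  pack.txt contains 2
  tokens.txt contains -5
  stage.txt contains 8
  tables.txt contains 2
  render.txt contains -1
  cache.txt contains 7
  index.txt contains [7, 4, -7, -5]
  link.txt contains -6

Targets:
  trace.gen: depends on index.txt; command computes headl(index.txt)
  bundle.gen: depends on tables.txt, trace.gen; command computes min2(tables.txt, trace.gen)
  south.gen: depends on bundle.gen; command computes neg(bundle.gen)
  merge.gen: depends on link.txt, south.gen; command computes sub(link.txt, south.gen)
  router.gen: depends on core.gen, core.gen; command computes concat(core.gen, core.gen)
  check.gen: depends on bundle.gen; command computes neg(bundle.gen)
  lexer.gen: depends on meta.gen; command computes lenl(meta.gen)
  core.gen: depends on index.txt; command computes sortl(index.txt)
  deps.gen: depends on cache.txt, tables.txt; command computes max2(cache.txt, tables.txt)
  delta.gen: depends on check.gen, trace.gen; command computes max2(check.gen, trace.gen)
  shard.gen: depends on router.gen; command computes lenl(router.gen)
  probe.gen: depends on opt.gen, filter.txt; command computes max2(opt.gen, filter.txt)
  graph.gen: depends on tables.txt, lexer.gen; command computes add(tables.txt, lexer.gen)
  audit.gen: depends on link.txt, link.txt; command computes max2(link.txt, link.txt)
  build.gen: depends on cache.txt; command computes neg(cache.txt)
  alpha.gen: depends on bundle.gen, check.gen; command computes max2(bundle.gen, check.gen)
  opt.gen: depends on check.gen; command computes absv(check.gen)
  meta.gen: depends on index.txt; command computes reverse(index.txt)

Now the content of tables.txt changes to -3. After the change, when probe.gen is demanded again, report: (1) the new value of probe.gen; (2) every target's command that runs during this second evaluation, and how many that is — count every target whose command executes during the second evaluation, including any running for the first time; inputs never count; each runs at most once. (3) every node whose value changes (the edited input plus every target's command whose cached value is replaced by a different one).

Initial pass — values computed on the first demand:
  trace.gen = headl([7, 4, -7, -5]) = 7
  bundle.gen = min2(2, 7) = 2
  check.gen = neg(2) = -2
  opt.gen = absv(-2) = 2
  probe.gen = max2(2, -5) = 2

Second demand — change propagation:
  bundle.gen: re-runs because tables.txt 2->-3; new result -3.
  check.gen: re-runs because bundle.gen 2->-3; new result 3.
  opt.gen: re-runs because check.gen -2->3; new result 3.
  probe.gen: re-runs because opt.gen 2->3; new result 3.

probe.gen now evaluates to 3.
Run set: bundle.gen, check.gen, opt.gen, probe.gen (4 run).
Changed values: bundle.gen, check.gen, opt.gen, probe.gen, tables.txt.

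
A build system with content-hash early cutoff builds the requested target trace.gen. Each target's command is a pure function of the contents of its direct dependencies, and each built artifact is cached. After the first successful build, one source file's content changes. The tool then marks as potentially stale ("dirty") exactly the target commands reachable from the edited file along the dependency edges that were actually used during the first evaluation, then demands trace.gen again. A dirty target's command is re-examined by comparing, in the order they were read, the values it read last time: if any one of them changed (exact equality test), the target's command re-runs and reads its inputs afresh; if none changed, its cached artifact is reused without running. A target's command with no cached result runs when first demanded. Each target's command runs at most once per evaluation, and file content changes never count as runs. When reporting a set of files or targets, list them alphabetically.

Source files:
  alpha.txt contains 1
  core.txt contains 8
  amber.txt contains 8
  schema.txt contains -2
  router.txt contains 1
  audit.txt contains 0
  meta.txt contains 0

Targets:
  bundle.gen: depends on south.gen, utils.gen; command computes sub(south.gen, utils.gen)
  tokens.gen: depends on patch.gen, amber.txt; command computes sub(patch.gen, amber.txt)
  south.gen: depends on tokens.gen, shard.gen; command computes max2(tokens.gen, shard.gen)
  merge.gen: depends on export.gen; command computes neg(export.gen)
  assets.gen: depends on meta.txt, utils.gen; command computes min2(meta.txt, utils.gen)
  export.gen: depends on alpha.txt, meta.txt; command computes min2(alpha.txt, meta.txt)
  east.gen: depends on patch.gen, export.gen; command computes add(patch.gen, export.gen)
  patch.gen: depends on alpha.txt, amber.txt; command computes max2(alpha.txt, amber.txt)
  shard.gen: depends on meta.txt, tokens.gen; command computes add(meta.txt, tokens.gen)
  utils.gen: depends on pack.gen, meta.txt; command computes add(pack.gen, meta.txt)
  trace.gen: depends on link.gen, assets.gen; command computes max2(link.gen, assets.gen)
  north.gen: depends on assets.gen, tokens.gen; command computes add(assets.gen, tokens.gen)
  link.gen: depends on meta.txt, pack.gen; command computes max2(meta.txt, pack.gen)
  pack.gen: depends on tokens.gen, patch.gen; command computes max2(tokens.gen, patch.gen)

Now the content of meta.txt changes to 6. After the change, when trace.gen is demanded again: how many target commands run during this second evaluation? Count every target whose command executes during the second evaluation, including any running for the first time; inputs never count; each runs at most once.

Target commands that run: assets.gen, link.gen, trace.gen, utils.gen — 4 in total.

First evaluation (everything demanded from the output):
  patch.gen = max2(1, 8) = 8
  tokens.gen = sub(8, 8) = 0
  pack.gen = max2(0, 8) = 8
  link.gen = max2(0, 8) = 8
  utils.gen = add(8, 0) = 8
  assets.gen = min2(0, 8) = 0
  trace.gen = max2(8, 0) = 8

Propagation after the edit:
  link.gen: runs — meta.txt 0->6; result 8 (same value as before).
  utils.gen: runs — meta.txt 0->6; result 14.
  assets.gen: runs — meta.txt 0->6; utils.gen 8->14; result 6.
  trace.gen: runs — assets.gen 0->6; result 8 (same value as before).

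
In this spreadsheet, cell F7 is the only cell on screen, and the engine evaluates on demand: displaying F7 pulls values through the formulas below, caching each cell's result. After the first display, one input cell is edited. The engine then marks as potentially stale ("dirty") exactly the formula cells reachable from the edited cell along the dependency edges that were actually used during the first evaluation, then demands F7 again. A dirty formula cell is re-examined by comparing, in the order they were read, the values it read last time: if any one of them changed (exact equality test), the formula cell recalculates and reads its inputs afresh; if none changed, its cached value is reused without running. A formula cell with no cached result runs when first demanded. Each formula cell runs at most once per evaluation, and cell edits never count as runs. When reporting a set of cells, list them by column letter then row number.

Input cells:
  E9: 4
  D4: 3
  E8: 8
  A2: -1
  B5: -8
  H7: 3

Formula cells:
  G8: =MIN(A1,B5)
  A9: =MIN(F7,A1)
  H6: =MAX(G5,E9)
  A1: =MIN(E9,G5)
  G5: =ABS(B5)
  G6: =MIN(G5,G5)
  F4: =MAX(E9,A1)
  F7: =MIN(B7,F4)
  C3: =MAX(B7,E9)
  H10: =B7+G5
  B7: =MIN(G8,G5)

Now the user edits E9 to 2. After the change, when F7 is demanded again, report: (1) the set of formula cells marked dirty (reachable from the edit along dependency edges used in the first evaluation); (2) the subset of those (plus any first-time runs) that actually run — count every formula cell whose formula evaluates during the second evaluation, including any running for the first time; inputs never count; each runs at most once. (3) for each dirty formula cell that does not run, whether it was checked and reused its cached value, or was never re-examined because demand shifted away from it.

Initial pass — values computed on the first demand:
  G5 = ABS(-8) = 8
  A1 = MIN(4, 8) = 4
  F4 = MAX(4, 4) = 4
  G8 = MIN(4, -8) = -8
  B7 = MIN(-8, 8) = -8
  F7 = MIN(-8, 4) = -8

Second demand — change propagation:
  A1: re-runs because E9 4->2; new result 2.
  F4: re-runs because E9 4->2; A1 4->2; new result 2.
  G8: re-runs because A1 4->2; new result -8 (unchanged).
  B7: re-examined; everything it read last time is the same (G8 unchanged, G5 unchanged) — cache -8 kept, no run.
  F7: re-runs because F4 4->2; new result -8 (unchanged).

The important point: at B7 every value read last time is unchanged, so the dirty flag clears without a run.

Dirty set: A1, B7, F4, F7, G8.
Run set: A1, F4, F7, G8 (4 run).
Re-examined without running (cache reused): B7.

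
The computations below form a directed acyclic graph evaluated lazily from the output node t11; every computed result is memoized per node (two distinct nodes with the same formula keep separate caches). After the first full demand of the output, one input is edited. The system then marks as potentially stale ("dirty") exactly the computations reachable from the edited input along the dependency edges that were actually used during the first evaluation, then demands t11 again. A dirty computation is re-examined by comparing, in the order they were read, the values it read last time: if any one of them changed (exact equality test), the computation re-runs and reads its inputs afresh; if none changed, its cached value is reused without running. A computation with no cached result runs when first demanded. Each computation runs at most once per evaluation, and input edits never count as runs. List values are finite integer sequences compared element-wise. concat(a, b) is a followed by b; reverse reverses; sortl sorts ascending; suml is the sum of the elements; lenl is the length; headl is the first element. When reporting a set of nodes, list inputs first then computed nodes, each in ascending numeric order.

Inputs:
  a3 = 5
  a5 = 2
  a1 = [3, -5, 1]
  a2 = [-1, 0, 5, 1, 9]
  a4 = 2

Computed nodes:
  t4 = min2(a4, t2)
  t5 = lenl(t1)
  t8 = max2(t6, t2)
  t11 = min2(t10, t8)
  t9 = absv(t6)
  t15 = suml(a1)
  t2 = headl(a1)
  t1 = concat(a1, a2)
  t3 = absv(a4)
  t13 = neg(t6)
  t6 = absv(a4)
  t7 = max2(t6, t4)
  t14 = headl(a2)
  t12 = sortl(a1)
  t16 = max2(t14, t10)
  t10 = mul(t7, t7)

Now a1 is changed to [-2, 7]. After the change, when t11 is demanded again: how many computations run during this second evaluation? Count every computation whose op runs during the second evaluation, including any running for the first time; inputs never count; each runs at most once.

5 computations run: t2, t4, t7, t8, t11.
Note where the cutoff bites: t10 is checked, finds nothing changed, and keeps its cache.

First demand of the output computes:
  t2 = headl([3, -5, 1]) = 3
  t4 = min2(2, 3) = 2
  t6 = absv(2) = 2
  t7 = max2(2, 2) = 2
  t8 = max2(2, 3) = 3
  t10 = mul(2, 2) = 4
  t11 = min2(4, 3) = 3

After the edit, cleaning proceeds:
  t2: a read changed (a1 [3, -5, 1]->[-2, 7]) — executes, giving -2.
  t4: a read changed (t2 3->-2) — executes, giving -2.
  t7: a read changed (t4 2->-2) — executes, giving 2 — identical to its old value.
  t8: a read changed (t2 3->-2) — executes, giving 2.
  t10: dirty, but its reads are unchanged (t7 unchanged, t7 unchanged); cached 4 stands.
  t11: a read changed (t8 3->2) — executes, giving 2.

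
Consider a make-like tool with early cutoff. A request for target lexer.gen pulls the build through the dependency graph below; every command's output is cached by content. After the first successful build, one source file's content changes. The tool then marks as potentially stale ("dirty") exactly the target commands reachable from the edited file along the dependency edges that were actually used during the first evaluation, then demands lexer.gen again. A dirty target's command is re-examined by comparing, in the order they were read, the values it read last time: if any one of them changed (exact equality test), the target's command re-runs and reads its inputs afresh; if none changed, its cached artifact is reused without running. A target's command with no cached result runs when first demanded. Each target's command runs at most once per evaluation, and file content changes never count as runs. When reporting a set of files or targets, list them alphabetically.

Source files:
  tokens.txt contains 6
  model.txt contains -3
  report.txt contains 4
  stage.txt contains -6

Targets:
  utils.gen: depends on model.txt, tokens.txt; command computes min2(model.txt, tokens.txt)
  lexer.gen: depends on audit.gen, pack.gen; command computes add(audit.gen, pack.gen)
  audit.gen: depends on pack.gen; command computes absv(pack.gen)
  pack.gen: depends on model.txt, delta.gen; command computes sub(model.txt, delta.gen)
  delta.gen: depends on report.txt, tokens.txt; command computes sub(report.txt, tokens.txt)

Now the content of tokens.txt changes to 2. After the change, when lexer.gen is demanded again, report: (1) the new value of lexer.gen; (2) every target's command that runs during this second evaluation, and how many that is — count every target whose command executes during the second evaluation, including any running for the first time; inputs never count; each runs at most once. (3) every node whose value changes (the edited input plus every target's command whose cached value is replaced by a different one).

Demanding lexer.gen again yields 0.
4 target commands run: audit.gen, delta.gen, lexer.gen, pack.gen.
The nodes whose values change: audit.gen, delta.gen, pack.gen, tokens.txt.

First demand of the output computes:
  delta.gen = sub(4, 6) = -2
  pack.gen = sub(-3, -2) = -1
  audit.gen = absv(-1) = 1
  lexer.gen = add(1, -1) = 0

After the edit, cleaning proceeds:
  delta.gen: a read changed (tokens.txt 6->2) — executes, giving 2.
  pack.gen: a read changed (delta.gen -2->2) — executes, giving -5.
  audit.gen: a read changed (pack.gen -1->-5) — executes, giving 5.
  lexer.gen: a read changed (audit.gen 1->5; pack.gen -1->-5) — executes, giving 0 — identical to its old value.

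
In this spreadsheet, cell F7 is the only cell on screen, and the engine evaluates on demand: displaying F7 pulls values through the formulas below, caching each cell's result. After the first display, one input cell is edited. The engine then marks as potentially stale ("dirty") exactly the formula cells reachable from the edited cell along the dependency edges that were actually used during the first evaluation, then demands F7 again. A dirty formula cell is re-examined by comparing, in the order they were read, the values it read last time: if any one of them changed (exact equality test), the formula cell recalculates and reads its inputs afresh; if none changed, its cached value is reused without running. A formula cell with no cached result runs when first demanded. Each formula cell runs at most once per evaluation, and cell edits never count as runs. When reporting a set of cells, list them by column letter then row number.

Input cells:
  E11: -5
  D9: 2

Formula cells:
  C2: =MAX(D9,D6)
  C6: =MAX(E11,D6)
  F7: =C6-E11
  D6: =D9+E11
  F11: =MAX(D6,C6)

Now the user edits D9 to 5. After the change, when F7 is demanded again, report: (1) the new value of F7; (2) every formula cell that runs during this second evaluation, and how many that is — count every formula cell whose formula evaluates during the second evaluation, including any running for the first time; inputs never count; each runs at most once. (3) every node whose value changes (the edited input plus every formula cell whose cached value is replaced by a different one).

F7 now evaluates to 5.
Run set: C6, D6, F7 (3 run).
Changed values: C6, D6, D9, F7.

Initial pass — values computed on the first demand:
  D6 = 2 + -5 = -3
  C6 = MAX(-5, -3) = -3
  F7 = -3 - -5 = 2

Second demand — change propagation:
  D6: re-runs because D9 2->5; new result 0.
  C6: re-runs because D6 -3->0; new result 0.
  F7: re-runs because C6 -3->0; new result 5.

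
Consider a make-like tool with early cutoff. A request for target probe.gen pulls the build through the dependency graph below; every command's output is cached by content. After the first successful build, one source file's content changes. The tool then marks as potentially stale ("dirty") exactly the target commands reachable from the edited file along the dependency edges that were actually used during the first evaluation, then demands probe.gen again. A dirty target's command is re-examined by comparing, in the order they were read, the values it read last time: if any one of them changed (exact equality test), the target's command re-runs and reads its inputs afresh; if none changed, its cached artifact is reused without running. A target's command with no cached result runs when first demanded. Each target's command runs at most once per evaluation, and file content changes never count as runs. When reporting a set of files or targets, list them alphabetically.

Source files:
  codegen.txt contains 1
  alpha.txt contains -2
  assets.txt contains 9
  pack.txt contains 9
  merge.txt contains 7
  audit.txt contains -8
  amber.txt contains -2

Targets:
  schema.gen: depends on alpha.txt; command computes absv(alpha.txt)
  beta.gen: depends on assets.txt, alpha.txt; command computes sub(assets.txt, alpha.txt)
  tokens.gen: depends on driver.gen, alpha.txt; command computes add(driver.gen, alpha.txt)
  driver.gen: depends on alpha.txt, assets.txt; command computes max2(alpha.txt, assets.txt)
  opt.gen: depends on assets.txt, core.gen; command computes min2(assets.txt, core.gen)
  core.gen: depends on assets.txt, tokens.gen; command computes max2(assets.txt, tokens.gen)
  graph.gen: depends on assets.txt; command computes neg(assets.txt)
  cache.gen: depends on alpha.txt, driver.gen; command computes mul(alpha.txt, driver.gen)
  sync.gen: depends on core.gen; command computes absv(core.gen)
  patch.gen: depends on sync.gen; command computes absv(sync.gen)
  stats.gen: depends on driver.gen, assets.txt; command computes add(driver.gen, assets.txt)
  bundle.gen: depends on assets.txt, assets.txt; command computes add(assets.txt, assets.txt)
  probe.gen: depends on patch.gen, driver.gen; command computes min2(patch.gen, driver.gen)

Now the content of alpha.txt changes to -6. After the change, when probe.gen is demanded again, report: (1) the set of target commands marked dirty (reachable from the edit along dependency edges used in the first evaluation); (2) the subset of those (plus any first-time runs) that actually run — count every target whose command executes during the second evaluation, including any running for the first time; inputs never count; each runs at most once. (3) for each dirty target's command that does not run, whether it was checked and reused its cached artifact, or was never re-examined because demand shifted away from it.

The edit dirties: core.gen, driver.gen, patch.gen, probe.gen, sync.gen, tokens.gen.
3 target commands run: core.gen, driver.gen, tokens.gen.
Cache hits after checking: patch.gen, probe.gen, sync.gen.
Note where the cutoff bites: sync.gen is checked, finds nothing changed, and keeps its cache.

First demand of the output computes:
  driver.gen = max2(-2, 9) = 9
  tokens.gen = add(9, -2) = 7
  core.gen = max2(9, 7) = 9
  sync.gen = absv(9) = 9
  patch.gen = absv(9) = 9
  probe.gen = min2(9, 9) = 9

After the edit, cleaning proceeds:
  driver.gen: a read changed (alpha.txt -2->-6) — executes, giving 9 — identical to its old value.
  tokens.gen: a read changed (alpha.txt -2->-6) — executes, giving 3.
  core.gen: a read changed (tokens.gen 7->3) — executes, giving 9 — identical to its old value.
  sync.gen: dirty, but its reads are unchanged (core.gen unchanged); cached 9 stands.
  patch.gen: dirty, but its reads are unchanged (sync.gen unchanged); cached 9 stands.
  probe.gen: dirty, but its reads are unchanged (patch.gen unchanged, driver.gen unchanged); cached 9 stands.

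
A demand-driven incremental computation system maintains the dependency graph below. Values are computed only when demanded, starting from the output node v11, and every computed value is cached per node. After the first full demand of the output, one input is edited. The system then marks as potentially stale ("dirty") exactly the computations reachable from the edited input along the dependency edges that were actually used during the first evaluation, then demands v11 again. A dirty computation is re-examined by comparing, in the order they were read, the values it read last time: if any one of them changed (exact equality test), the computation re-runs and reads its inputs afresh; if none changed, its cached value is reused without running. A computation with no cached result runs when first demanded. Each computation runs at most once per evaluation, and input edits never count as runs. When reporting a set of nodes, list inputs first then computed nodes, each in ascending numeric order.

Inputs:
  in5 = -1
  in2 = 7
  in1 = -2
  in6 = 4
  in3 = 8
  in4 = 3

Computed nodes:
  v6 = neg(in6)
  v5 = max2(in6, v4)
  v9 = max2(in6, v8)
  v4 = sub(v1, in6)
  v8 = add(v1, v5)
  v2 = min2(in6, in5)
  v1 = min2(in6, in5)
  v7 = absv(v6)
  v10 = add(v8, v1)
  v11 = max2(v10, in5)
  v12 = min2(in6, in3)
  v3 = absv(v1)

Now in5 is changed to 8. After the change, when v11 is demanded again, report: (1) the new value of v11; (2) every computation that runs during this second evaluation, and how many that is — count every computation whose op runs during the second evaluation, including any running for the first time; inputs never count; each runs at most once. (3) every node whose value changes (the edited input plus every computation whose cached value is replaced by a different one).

First evaluation (everything demanded from the output):
  v1 = min2(4, -1) = -1
  v4 = sub(-1, 4) = -5
  v5 = max2(4, -5) = 4
  v8 = add(-1, 4) = 3
  v10 = add(3, -1) = 2
  v11 = max2(2, -1) = 2

Propagation after the edit:
  v1: runs — in5 -1->8; result 4.
  v4: runs — v1 -1->4; result 0.
  v5: runs — v4 -5->0; result 4 (same value as before).
  v8: runs — v1 -1->4; result 8.
  v10: runs — v8 3->8; v1 -1->4; result 12.
  v11: runs — v10 2->12; in5 -1->8; result 12.

New value of v11: 12.
Computations that run: v1, v4, v5, v8, v10, v11 — 6 in total.
Values that change: in5, v1, v4, v8, v10, v11.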